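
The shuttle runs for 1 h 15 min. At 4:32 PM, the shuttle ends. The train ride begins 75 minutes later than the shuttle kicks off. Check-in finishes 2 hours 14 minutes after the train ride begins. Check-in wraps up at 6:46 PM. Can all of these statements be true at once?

The shuttle starts at 4:32 PM − 75 min = 3:17 PM.
The train ride starts at 3:17 PM + 75 min = 4:32 PM.
Check-in ends at 4:32 PM + 134 min = 6:46 PM.
That matches the stated 6:46 PM, so the schedule is consistent.

Yes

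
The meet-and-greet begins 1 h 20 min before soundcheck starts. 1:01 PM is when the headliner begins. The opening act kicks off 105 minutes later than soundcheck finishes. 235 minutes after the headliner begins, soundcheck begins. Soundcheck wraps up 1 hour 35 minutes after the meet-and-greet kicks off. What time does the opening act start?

6:56 PM

Soundcheck starts at 1:01 PM + 235 min = 4:56 PM.
The meet-and-greet starts at 4:56 PM − 80 min = 3:36 PM.
Soundcheck ends at 3:36 PM + 95 min = 5:11 PM.
The opening act starts at 5:11 PM + 105 min = 6:56 PM.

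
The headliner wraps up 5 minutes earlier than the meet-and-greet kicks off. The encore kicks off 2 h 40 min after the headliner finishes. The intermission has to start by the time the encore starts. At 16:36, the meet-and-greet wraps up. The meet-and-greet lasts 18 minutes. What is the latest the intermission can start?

The meet-and-greet starts at 16:36 − 18 min = 16:18.
The headliner ends at 16:18 − 5 min = 16:13.
The encore starts at 16:13 + 160 min = 18:53.
The intermission is bounded by the encore, so the latest it can start is 18:53.

18:53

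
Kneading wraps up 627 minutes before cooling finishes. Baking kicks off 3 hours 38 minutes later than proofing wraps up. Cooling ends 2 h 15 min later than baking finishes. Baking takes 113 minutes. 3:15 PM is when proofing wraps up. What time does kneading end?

Baking starts at 3:15 PM + 218 min = 6:53 PM.
Baking ends at 6:53 PM + 113 min = 8:46 PM.
Cooling ends at 8:46 PM + 135 min = 11:01 PM.
Kneading ends at 11:01 PM − 627 min = 12:34 PM.

12:34 PM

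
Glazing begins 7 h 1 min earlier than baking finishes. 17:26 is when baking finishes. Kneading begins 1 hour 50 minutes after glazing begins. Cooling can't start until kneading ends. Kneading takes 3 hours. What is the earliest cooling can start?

Glazing starts at 17:26 − 421 min = 10:25.
Kneading starts at 10:25 + 110 min = 12:15.
Kneading ends at 12:15 + 180 min = 15:15.
Cooling is bounded by kneading, so the earliest it can start is 15:15.

15:15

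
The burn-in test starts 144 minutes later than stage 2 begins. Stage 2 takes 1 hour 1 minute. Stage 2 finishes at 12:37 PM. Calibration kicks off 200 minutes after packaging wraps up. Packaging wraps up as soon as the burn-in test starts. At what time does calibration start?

Stage 2 starts at 12:37 PM − 61 min = 11:36 AM.
The burn-in test starts at 11:36 AM + 144 min = 2:00 PM.
So packaging ends at 2:00 PM.
Calibration starts at 2:00 PM + 200 min = 5:20 PM.

5:20 PM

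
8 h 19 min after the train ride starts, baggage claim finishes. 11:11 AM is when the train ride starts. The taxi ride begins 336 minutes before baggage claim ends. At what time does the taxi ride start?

1:54 PM

Baggage claim ends at 11:11 AM + 499 min = 7:30 PM.
The taxi ride starts at 7:30 PM − 336 min = 1:54 PM.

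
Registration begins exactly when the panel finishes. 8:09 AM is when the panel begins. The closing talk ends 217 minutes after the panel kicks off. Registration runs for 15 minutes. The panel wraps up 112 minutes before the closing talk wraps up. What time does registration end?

10:09 AM

The closing talk ends at 8:09 AM + 217 min = 11:46 AM.
The panel ends at 11:46 AM − 112 min = 9:54 AM.
So registration starts at 9:54 AM.
Registration ends at 9:54 AM + 15 min = 10:09 AM.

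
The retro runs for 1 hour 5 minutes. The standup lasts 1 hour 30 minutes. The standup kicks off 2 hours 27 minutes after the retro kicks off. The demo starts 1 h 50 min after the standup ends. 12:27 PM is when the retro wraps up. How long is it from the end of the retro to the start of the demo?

The retro starts at 12:27 PM − 65 min = 11:22 AM.
The standup starts at 11:22 AM + 147 min = 1:49 PM.
The standup ends at 1:49 PM + 90 min = 3:19 PM.
The demo starts at 3:19 PM + 110 min = 5:09 PM.
From 12:27 PM to 5:09 PM is 282 minutes.

282 minutes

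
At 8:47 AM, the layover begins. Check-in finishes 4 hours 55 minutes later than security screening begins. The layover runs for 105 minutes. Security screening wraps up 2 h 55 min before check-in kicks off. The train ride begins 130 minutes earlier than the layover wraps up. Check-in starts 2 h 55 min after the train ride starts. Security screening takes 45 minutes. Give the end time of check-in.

The layover ends at 8:47 AM + 105 min = 10:32 AM.
The train ride starts at 10:32 AM − 130 min = 8:22 AM.
Check-in starts at 8:22 AM + 175 min = 11:17 AM.
Security screening ends at 11:17 AM − 175 min = 8:22 AM.
Security screening starts at 8:22 AM − 45 min = 7:37 AM.
Check-in ends at 7:37 AM + 295 min = 12:32 PM.

12:32 PM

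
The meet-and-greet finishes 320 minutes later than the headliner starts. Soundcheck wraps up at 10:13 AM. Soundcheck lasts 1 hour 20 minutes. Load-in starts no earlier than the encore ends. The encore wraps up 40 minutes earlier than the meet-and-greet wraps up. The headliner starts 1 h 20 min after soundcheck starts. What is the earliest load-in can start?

Soundcheck starts at 10:13 AM − 80 min = 8:53 AM.
The headliner starts at 8:53 AM + 80 min = 10:13 AM.
The meet-and-greet ends at 10:13 AM + 320 min = 3:33 PM.
The encore ends at 3:33 PM − 40 min = 2:53 PM.
Load-in is bounded by the encore, so the earliest it can start is 2:53 PM.

2:53 PM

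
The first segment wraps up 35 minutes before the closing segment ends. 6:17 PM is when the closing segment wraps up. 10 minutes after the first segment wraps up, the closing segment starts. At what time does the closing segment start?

The first segment ends at 6:17 PM − 35 min = 5:42 PM.
The closing segment starts at 5:42 PM + 10 min = 5:52 PM.

5:52 PM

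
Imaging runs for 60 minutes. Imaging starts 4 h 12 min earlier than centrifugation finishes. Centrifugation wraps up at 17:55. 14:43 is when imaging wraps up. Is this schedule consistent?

Yes

Imaging starts at 17:55 − 252 min = 13:43.
Imaging ends at 13:43 + 60 min = 14:43.
That matches the stated 14:43, so the schedule is consistent.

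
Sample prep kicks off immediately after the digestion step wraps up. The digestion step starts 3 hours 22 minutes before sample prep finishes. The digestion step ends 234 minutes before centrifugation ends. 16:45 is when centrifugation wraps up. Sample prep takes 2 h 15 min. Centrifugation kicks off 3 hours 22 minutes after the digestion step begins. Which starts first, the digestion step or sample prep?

the digestion step

The digestion step ends at 16:45 − 234 min = 12:51.
So sample prep starts at 12:51.
Sample prep ends at 12:51 + 135 min = 15:06.
The digestion step starts at 15:06 − 202 min = 11:44.
The digestion step starts at 11:44 and sample prep starts at 12:51, so the digestion step is first.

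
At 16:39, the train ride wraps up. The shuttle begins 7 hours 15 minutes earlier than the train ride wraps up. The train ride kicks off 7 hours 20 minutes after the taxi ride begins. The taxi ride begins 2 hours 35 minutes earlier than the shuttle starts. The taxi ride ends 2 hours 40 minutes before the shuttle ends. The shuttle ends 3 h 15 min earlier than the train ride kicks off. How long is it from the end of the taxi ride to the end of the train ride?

8 h 25 min

The shuttle starts at 16:39 − 435 min = 09:24.
The taxi ride starts at 09:24 − 155 min = 06:49.
The train ride starts at 06:49 + 440 min = 14:09.
The shuttle ends at 14:09 − 195 min = 10:54.
The taxi ride ends at 10:54 − 160 min = 08:14.
From 08:14 to 16:39 is 8 h 25 min.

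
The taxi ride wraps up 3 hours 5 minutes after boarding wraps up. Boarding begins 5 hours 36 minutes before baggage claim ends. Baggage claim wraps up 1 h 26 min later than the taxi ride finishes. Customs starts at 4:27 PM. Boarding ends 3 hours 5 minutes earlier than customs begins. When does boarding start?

Boarding ends at 4:27 PM − 185 min = 1:22 PM.
The taxi ride ends at 1:22 PM + 185 min = 4:27 PM.
Baggage claim ends at 4:27 PM + 86 min = 5:53 PM.
Boarding starts at 5:53 PM − 336 min = 12:17 PM.

12:17 PM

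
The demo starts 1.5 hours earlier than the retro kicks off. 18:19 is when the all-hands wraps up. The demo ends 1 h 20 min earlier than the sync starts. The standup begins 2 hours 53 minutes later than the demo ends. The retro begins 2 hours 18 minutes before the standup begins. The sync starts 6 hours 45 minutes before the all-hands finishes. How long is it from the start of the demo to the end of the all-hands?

9 hours

The sync starts at 18:19 − 405 min = 11:34.
The demo ends at 11:34 − 80 min = 10:14.
The standup starts at 10:14 + 173 min = 13:07.
The retro starts at 13:07 − 138 min = 10:49.
The demo starts at 10:49 − 90 min = 09:19.
From 09:19 to 18:19 is 9 hours.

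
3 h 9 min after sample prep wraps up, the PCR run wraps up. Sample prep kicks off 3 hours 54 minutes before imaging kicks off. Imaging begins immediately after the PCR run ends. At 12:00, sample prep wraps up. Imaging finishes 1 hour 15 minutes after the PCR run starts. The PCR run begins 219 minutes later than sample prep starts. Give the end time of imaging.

16:09

The PCR run ends at 12:00 + 189 min = 15:09.
So imaging starts at 15:09.
Sample prep starts at 15:09 − 234 min = 11:15.
The PCR run starts at 11:15 + 219 min = 14:54.
Imaging ends at 14:54 + 75 min = 16:09.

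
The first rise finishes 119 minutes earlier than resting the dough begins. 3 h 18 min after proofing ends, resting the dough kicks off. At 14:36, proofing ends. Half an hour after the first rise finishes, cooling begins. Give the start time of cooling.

Resting the dough starts at 14:36 + 198 min = 17:54.
The first rise ends at 17:54 − 119 min = 15:55.
Cooling starts at 15:55 + 30 min = 16:25.

16:25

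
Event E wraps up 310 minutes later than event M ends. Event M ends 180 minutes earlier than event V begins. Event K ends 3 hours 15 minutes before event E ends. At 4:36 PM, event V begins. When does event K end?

Event M ends at 4:36 PM − 180 min = 1:36 PM.
Event E ends at 1:36 PM + 310 min = 6:46 PM.
Event K ends at 6:46 PM − 195 min = 3:31 PM.

3:31 PM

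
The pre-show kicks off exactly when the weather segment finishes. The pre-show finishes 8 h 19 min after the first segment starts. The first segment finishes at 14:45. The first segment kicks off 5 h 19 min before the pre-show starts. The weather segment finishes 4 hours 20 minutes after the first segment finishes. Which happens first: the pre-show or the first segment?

the first segment

The weather segment ends at 14:45 + 260 min = 19:05.
So the pre-show starts at 19:05.
The first segment starts at 19:05 − 319 min = 13:46.
The pre-show starts at 19:05 and the first segment starts at 13:46, so the first segment is first.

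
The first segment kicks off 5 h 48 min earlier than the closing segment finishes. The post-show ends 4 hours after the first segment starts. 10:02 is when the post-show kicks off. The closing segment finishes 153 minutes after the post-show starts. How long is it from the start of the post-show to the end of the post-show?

45 minutes

The closing segment ends at 10:02 + 153 min = 12:35.
The first segment starts at 12:35 − 348 min = 06:47.
The post-show ends at 06:47 + 240 min = 10:47.
From 10:02 to 10:47 is 45 minutes.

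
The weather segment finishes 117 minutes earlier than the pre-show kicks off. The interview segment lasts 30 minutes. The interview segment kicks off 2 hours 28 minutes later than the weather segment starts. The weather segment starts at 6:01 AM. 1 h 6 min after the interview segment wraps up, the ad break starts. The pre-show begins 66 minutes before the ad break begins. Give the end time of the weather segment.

The interview segment starts at 6:01 AM + 148 min = 8:29 AM.
The interview segment ends at 8:29 AM + 30 min = 8:59 AM.
The ad break starts at 8:59 AM + 66 min = 10:05 AM.
The pre-show starts at 10:05 AM − 66 min = 8:59 AM.
The weather segment ends at 8:59 AM − 117 min = 7:02 AM.

7:02 AM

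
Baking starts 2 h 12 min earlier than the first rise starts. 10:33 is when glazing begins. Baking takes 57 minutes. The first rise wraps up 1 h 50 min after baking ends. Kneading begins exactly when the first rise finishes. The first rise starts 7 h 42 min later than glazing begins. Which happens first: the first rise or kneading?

The first rise starts at 10:33 + 462 min = 18:15.
Baking starts at 18:15 − 132 min = 16:03.
Baking ends at 16:03 + 57 min = 17:00.
The first rise ends at 17:00 + 110 min = 18:50.
So kneading starts at 18:50.
The first rise starts at 18:15 and kneading starts at 18:50, so the first rise is first.

the first rise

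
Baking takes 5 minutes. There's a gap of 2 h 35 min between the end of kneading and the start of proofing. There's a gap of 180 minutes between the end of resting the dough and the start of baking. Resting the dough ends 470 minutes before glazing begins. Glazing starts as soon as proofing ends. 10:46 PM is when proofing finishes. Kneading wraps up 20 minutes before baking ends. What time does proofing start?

8:16 PM

Glazing starts at 10:46 PM.
Resting the dough ends at 10:46 PM − 470 min = 2:56 PM.
Baking starts at 2:56 PM + 180 min = 5:56 PM.
Baking ends at 5:56 PM + 5 min = 6:01 PM.
Kneading ends at 6:01 PM − 20 min = 5:41 PM.
Proofing starts at 5:41 PM + 155 min = 8:16 PM.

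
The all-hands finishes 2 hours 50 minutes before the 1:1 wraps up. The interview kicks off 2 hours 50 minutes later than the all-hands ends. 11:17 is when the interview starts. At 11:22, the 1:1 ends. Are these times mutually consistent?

No

The all-hands ends at 11:22 − 170 min = 08:32.
The interview starts at 08:32 + 170 min = 11:22.
But the interview is also said to start at 11:17 — a 5-minute conflict.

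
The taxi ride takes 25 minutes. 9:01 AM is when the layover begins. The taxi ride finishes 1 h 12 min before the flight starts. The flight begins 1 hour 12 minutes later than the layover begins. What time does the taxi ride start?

The flight starts at 9:01 AM + 72 min = 10:13 AM.
The taxi ride ends at 10:13 AM − 72 min = 9:01 AM.
The taxi ride starts at 9:01 AM − 25 min = 8:36 AM.

8:36 AM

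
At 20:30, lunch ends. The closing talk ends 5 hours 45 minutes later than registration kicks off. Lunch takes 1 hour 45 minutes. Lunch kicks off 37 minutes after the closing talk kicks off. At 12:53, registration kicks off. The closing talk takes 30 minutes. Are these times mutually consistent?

Yes

The closing talk ends at 12:53 + 345 min = 18:38.
The closing talk starts at 18:38 − 30 min = 18:08.
Lunch starts at 18:08 + 37 min = 18:45.
Lunch ends at 18:45 + 105 min = 20:30.
That matches the stated 20:30, so the schedule is consistent.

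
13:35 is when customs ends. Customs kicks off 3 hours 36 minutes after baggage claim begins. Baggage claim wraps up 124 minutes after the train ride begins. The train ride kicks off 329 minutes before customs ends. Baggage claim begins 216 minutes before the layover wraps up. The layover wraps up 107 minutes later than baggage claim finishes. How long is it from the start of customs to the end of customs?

98 minutes

The train ride starts at 13:35 − 329 min = 08:06.
Baggage claim ends at 08:06 + 124 min = 10:10.
The layover ends at 10:10 + 107 min = 11:57.
Baggage claim starts at 11:57 − 216 min = 08:21.
Customs starts at 08:21 + 216 min = 11:57.
From 11:57 to 13:35 is 98 minutes.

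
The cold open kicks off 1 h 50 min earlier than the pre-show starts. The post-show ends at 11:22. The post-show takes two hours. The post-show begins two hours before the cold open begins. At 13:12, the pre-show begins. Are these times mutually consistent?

Yes

The cold open starts at 13:12 − 110 min = 11:22.
The post-show starts at 11:22 − 120 min = 09:22.
The post-show ends at 09:22 + 120 min = 11:22.
That matches the stated 11:22, so the schedule is consistent.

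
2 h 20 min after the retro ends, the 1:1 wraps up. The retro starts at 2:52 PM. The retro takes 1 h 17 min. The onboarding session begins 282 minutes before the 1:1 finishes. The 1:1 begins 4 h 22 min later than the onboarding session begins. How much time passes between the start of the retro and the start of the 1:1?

3 h 17 min

The retro ends at 2:52 PM + 77 min = 4:09 PM.
The 1:1 ends at 4:09 PM + 140 min = 6:29 PM.
The onboarding session starts at 6:29 PM − 282 min = 1:47 PM.
The 1:1 starts at 1:47 PM + 262 min = 6:09 PM.
From 2:52 PM to 6:09 PM is 3 h 17 min.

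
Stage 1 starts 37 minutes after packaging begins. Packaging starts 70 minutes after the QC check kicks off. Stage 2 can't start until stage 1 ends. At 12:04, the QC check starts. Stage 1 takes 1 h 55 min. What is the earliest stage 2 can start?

15:46

Packaging starts at 12:04 + 70 min = 13:14.
Stage 1 starts at 13:14 + 37 min = 13:51.
Stage 1 ends at 13:51 + 115 min = 15:46.
Stage 2 is bounded by stage 1, so the earliest it can start is 15:46.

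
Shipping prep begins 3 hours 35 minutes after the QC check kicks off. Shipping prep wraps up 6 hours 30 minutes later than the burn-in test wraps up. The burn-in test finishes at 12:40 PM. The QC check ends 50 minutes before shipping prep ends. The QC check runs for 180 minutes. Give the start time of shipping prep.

6:55 PM

Shipping prep ends at 12:40 PM + 390 min = 7:10 PM.
The QC check ends at 7:10 PM − 50 min = 6:20 PM.
The QC check starts at 6:20 PM − 180 min = 3:20 PM.
Shipping prep starts at 3:20 PM + 215 min = 6:55 PM.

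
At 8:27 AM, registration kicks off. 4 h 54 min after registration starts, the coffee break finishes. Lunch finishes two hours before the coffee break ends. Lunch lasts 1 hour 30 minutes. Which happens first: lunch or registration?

registration

The coffee break ends at 8:27 AM + 294 min = 1:21 PM.
Lunch ends at 1:21 PM − 120 min = 11:21 AM.
Lunch starts at 11:21 AM − 90 min = 9:51 AM.
Lunch starts at 9:51 AM and registration starts at 8:27 AM, so registration is first.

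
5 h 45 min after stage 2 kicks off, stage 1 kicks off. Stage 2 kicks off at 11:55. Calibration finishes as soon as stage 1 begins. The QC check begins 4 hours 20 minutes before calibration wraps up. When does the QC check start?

Stage 1 starts at 11:55 + 345 min = 17:40.
So calibration ends at 17:40.
The QC check starts at 17:40 − 260 min = 13:20.

13:20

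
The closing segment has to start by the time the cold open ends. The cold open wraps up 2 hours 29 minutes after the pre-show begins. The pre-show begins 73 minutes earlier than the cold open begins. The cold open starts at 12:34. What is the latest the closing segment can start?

13:50

The pre-show starts at 12:34 − 73 min = 11:21.
The cold open ends at 11:21 + 149 min = 13:50.
The closing segment is bounded by the cold open, so the latest it can start is 13:50.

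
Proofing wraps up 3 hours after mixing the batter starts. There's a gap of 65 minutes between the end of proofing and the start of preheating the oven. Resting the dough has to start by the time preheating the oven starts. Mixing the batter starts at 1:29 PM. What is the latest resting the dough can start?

5:34 PM

Proofing ends at 1:29 PM + 180 min = 4:29 PM.
Preheating the oven starts at 4:29 PM + 65 min = 5:34 PM.
Resting the dough is bounded by preheating the oven, so the latest it can start is 5:34 PM.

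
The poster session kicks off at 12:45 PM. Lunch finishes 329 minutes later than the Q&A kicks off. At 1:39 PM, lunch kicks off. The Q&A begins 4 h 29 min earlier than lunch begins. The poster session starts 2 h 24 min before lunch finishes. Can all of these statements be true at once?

The Q&A starts at 1:39 PM − 269 min = 9:10 AM.
Lunch ends at 9:10 AM + 329 min = 2:39 PM.
The poster session starts at 2:39 PM − 144 min = 12:15 PM.
But the poster session is also said to start at 12:45 PM — a 30-minute conflict.

No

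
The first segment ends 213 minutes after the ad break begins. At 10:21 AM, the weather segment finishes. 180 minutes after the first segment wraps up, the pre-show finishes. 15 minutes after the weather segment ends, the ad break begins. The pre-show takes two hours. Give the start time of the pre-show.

3:09 PM

The ad break starts at 10:21 AM + 15 min = 10:36 AM.
The first segment ends at 10:36 AM + 213 min = 2:09 PM.
The pre-show ends at 2:09 PM + 180 min = 5:09 PM.
The pre-show starts at 5:09 PM − 120 min = 3:09 PM.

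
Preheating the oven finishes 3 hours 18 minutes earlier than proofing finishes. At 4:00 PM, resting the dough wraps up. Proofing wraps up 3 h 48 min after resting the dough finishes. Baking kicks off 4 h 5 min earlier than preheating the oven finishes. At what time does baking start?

Proofing ends at 4:00 PM + 228 min = 7:48 PM.
Preheating the oven ends at 7:48 PM − 198 min = 4:30 PM.
Baking starts at 4:30 PM − 245 min = 12:25 PM.

12:25 PM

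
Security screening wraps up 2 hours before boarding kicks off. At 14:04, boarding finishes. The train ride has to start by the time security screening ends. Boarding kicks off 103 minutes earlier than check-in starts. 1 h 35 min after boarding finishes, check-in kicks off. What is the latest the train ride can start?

Check-in starts at 14:04 + 95 min = 15:39.
Boarding starts at 15:39 − 103 min = 13:56.
Security screening ends at 13:56 − 120 min = 11:56.
The train ride is bounded by security screening, so the latest it can start is 11:56.

11:56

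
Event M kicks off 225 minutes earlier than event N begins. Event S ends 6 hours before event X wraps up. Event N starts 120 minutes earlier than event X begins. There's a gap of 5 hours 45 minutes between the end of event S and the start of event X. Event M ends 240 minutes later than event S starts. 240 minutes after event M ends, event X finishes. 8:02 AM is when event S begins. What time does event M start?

Event M ends at 8:02 AM + 240 min = 12:02 PM.
Event X ends at 12:02 PM + 240 min = 4:02 PM.
Event S ends at 4:02 PM − 360 min = 10:02 AM.
Event X starts at 10:02 AM + 345 min = 3:47 PM.
Event N starts at 3:47 PM − 120 min = 1:47 PM.
Event M starts at 1:47 PM − 225 min = 10:02 AM.

10:02 AM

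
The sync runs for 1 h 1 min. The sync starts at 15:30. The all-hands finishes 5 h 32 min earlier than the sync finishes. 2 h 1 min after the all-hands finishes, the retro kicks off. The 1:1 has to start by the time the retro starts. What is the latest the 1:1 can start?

13:00

The sync ends at 15:30 + 61 min = 16:31.
The all-hands ends at 16:31 − 332 min = 10:59.
The retro starts at 10:59 + 121 min = 13:00.
The 1:1 is bounded by the retro, so the latest it can start is 13:00.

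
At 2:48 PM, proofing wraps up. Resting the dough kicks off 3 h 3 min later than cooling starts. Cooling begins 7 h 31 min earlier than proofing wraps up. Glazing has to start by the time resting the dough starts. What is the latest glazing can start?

10:20 AM

Cooling starts at 2:48 PM − 451 min = 7:17 AM.
Resting the dough starts at 7:17 AM + 183 min = 10:20 AM.
Glazing is bounded by resting the dough, so the latest it can start is 10:20 AM.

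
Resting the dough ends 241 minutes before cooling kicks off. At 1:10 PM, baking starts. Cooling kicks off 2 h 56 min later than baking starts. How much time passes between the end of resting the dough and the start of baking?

Cooling starts at 1:10 PM + 176 min = 4:06 PM.
Resting the dough ends at 4:06 PM − 241 min = 12:05 PM.
From 12:05 PM to 1:10 PM is 1 hour 5 minutes.

1 hour 5 minutes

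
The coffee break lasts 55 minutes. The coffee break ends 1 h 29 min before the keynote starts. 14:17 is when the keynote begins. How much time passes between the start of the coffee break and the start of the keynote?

144 minutes

The coffee break ends at 14:17 − 89 min = 12:48.
The coffee break starts at 12:48 − 55 min = 11:53.
From 11:53 to 14:17 is 144 minutes.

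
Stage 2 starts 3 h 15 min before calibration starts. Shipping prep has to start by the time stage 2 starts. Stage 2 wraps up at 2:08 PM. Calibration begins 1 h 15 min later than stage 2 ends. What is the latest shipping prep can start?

Calibration starts at 2:08 PM + 75 min = 3:23 PM.
Stage 2 starts at 3:23 PM − 195 min = 12:08 PM.
Shipping prep is bounded by stage 2, so the latest it can start is 12:08 PM.

12:08 PM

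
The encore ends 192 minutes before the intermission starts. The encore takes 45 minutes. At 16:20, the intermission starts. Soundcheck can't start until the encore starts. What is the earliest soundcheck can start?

12:23

The encore ends at 16:20 − 192 min = 13:08.
The encore starts at 13:08 − 45 min = 12:23.
Soundcheck is bounded by the encore, so the earliest it can start is 12:23.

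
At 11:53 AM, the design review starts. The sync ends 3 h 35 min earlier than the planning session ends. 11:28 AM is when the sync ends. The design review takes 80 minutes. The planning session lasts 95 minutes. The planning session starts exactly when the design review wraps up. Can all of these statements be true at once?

The design review ends at 11:53 AM + 80 min = 1:13 PM.
So the planning session starts at 1:13 PM.
The planning session ends at 1:13 PM + 95 min = 2:48 PM.
The sync ends at 2:48 PM − 215 min = 11:13 AM.
But the sync is also said to end at 11:28 AM — a 15-minute conflict.

No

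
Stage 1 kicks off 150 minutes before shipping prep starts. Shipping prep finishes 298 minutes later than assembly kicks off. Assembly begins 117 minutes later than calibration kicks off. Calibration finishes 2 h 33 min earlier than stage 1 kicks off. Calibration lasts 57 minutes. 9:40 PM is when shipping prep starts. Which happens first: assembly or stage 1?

assembly

Stage 1 starts at 9:40 PM − 150 min = 7:10 PM.
Calibration ends at 7:10 PM − 153 min = 4:37 PM.
Calibration starts at 4:37 PM − 57 min = 3:40 PM.
Assembly starts at 3:40 PM + 117 min = 5:37 PM.
Assembly starts at 5:37 PM and stage 1 starts at 7:10 PM, so assembly is first.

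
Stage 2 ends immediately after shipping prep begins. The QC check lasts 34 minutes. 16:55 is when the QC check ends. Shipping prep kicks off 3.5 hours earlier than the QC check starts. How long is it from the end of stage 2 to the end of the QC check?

The QC check starts at 16:55 − 34 min = 16:21.
Shipping prep starts at 16:21 − 210 min = 12:51.
So stage 2 ends at 12:51.
From 12:51 to 16:55 is 4 hours 4 minutes.

4 hours 4 minutes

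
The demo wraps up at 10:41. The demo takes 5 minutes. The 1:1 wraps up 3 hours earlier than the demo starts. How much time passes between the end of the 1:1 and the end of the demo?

3 h 5 min

The demo starts at 10:41 − 5 min = 10:36.
The 1:1 ends at 10:36 − 180 min = 07:36.
From 07:36 to 10:41 is 3 h 5 min.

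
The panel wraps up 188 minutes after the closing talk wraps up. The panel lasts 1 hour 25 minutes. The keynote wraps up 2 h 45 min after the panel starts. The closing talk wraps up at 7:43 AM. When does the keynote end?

12:11 PM

The panel ends at 7:43 AM + 188 min = 10:51 AM.
The panel starts at 10:51 AM − 85 min = 9:26 AM.
The keynote ends at 9:26 AM + 165 min = 12:11 PM.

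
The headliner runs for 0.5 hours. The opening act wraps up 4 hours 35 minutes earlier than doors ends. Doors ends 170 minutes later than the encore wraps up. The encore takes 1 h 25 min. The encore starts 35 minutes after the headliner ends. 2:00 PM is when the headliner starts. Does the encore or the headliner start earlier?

the headliner

The headliner ends at 2:00 PM + 30 min = 2:30 PM.
The encore starts at 2:30 PM + 35 min = 3:05 PM.
The encore starts at 3:05 PM and the headliner starts at 2:00 PM, so the headliner is first.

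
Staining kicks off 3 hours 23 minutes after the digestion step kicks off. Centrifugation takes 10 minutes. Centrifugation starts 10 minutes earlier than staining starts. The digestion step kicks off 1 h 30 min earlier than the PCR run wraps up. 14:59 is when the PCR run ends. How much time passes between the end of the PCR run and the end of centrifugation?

The digestion step starts at 14:59 − 90 min = 13:29.
Staining starts at 13:29 + 203 min = 16:52.
Centrifugation starts at 16:52 − 10 min = 16:42.
Centrifugation ends at 16:42 + 10 min = 16:52.
From 14:59 to 16:52 is 1 hour 53 minutes.

1 hour 53 minutes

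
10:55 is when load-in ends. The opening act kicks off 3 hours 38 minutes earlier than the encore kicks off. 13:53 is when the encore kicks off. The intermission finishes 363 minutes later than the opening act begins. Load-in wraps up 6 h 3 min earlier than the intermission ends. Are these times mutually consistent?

The opening act starts at 13:53 − 218 min = 10:15.
The intermission ends at 10:15 + 363 min = 16:18.
Load-in ends at 16:18 − 363 min = 10:15.
But load-in is also said to end at 10:55 — a 40-minute conflict.

No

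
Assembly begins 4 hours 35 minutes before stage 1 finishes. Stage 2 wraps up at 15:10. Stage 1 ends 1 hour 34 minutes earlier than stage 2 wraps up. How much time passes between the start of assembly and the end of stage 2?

6 hours 9 minutes

Stage 1 ends at 15:10 − 94 min = 13:36.
Assembly starts at 13:36 − 275 min = 09:01.
From 09:01 to 15:10 is 6 hours 9 minutes.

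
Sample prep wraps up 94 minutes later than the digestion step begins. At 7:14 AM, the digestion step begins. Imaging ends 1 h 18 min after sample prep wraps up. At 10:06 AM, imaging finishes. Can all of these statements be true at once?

Yes

Sample prep ends at 7:14 AM + 94 min = 8:48 AM.
Imaging ends at 8:48 AM + 78 min = 10:06 AM.
That matches the stated 10:06 AM, so the schedule is consistent.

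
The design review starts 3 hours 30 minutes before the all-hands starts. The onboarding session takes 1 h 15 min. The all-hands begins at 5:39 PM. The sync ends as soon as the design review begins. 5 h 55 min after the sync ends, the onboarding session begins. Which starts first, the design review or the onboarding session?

The design review starts at 5:39 PM − 210 min = 2:09 PM.
So the sync ends at 2:09 PM.
The onboarding session starts at 2:09 PM + 355 min = 8:04 PM.
The design review starts at 2:09 PM and the onboarding session starts at 8:04 PM, so the design review is first.

the design review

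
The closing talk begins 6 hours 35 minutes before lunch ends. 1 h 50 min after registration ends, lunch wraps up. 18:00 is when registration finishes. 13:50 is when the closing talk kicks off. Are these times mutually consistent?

No

Lunch ends at 18:00 + 110 min = 19:50.
The closing talk starts at 19:50 − 395 min = 13:15.
But the closing talk is also said to start at 13:50 — a 35-minute conflict.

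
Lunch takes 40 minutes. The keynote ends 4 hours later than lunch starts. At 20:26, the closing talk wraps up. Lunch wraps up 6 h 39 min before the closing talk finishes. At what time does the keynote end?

17:07

Lunch ends at 20:26 − 399 min = 13:47.
Lunch starts at 13:47 − 40 min = 13:07.
The keynote ends at 13:07 + 240 min = 17:07.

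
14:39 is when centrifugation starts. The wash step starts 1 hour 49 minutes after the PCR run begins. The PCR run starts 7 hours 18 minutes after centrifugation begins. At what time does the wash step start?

23:46

The PCR run starts at 14:39 + 438 min = 21:57.
The wash step starts at 21:57 + 109 min = 23:46.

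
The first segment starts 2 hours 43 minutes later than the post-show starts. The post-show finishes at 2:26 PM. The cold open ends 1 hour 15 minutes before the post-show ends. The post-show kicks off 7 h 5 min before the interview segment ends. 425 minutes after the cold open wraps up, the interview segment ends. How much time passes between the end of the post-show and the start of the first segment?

The cold open ends at 2:26 PM − 75 min = 1:11 PM.
The interview segment ends at 1:11 PM + 425 min = 8:16 PM.
The post-show starts at 8:16 PM − 425 min = 1:11 PM.
The first segment starts at 1:11 PM + 163 min = 3:54 PM.
From 2:26 PM to 3:54 PM is 1 h 28 min.

1 h 28 min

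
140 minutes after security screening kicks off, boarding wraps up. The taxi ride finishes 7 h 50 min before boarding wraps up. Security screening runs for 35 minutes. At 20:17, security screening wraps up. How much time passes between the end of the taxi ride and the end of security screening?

Security screening starts at 20:17 − 35 min = 19:42.
Boarding ends at 19:42 + 140 min = 22:02.
The taxi ride ends at 22:02 − 470 min = 14:12.
From 14:12 to 20:17 is 365 minutes.

365 minutes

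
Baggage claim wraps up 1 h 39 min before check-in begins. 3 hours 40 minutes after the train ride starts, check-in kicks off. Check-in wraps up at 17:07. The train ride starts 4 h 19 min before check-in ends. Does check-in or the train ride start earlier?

The train ride starts at 17:07 − 259 min = 12:48.
Check-in starts at 12:48 + 220 min = 16:28.
Check-in starts at 16:28 and the train ride starts at 12:48, so the train ride is first.

the train ride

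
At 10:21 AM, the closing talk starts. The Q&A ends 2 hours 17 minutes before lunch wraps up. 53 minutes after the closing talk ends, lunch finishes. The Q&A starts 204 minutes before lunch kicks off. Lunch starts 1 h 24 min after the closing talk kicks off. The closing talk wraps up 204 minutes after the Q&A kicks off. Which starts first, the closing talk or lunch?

the closing talk

Lunch starts at 10:21 AM + 84 min = 11:45 AM.
The closing talk starts at 10:21 AM and lunch starts at 11:45 AM, so the closing talk is first.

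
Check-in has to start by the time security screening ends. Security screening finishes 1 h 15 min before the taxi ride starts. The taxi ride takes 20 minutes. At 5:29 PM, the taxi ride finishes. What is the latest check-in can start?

The taxi ride starts at 5:29 PM − 20 min = 5:09 PM.
Security screening ends at 5:09 PM − 75 min = 3:54 PM.
Check-in is bounded by security screening, so the latest it can start is 3:54 PM.

3:54 PM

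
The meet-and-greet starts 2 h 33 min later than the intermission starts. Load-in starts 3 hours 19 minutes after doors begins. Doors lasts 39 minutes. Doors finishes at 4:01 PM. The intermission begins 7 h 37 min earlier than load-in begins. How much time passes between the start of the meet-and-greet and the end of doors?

Doors starts at 4:01 PM − 39 min = 3:22 PM.
Load-in starts at 3:22 PM + 199 min = 6:41 PM.
The intermission starts at 6:41 PM − 457 min = 11:04 AM.
The meet-and-greet starts at 11:04 AM + 153 min = 1:37 PM.
From 1:37 PM to 4:01 PM is 2 h 24 min.

2 h 24 min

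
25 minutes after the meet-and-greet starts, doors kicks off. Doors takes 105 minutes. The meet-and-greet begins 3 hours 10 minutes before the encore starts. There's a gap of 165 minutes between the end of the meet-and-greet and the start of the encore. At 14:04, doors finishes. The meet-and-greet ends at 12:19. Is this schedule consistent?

Yes

The encore starts at 12:19 + 165 min = 15:04.
The meet-and-greet starts at 15:04 − 190 min = 11:54.
Doors starts at 11:54 + 25 min = 12:19.
Doors ends at 12:19 + 105 min = 14:04.
That matches the stated 14:04, so the schedule is consistent.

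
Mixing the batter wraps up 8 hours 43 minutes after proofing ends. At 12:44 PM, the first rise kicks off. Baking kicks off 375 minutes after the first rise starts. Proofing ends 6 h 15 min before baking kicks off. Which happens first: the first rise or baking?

Baking starts at 12:44 PM + 375 min = 6:59 PM.
The first rise starts at 12:44 PM and baking starts at 6:59 PM, so the first rise is first.

the first rise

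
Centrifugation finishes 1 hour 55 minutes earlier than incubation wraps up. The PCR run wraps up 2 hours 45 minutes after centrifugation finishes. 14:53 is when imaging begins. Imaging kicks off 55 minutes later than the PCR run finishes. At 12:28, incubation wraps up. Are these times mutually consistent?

No

Centrifugation ends at 12:28 − 115 min = 10:33.
The PCR run ends at 10:33 + 165 min = 13:18.
Imaging starts at 13:18 + 55 min = 14:13.
But imaging is also said to start at 14:53 — a 40-minute conflict.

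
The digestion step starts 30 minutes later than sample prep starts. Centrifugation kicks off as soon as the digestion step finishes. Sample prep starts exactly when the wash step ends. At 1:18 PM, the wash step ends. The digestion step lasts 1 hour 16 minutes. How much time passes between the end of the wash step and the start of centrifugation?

1 hour 46 minutes

Sample prep starts at 1:18 PM.
The digestion step starts at 1:18 PM + 30 min = 1:48 PM.
The digestion step ends at 1:48 PM + 76 min = 3:04 PM.
So centrifugation starts at 3:04 PM.
From 1:18 PM to 3:04 PM is 1 hour 46 minutes.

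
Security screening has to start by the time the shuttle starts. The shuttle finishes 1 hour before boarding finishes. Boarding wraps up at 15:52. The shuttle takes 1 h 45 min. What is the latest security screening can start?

13:07

The shuttle ends at 15:52 − 60 min = 14:52.
The shuttle starts at 14:52 − 105 min = 13:07.
Security screening is bounded by the shuttle, so the latest it can start is 13:07.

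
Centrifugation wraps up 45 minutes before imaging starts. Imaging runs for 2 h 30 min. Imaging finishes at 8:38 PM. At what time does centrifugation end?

5:23 PM

Imaging starts at 8:38 PM − 150 min = 6:08 PM.
Centrifugation ends at 6:08 PM − 45 min = 5:23 PM.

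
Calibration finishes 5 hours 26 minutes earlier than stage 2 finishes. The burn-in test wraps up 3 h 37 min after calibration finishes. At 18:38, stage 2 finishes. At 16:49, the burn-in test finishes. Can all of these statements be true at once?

Calibration ends at 18:38 − 326 min = 13:12.
The burn-in test ends at 13:12 + 217 min = 16:49.
That matches the stated 16:49, so the schedule is consistent.

Yes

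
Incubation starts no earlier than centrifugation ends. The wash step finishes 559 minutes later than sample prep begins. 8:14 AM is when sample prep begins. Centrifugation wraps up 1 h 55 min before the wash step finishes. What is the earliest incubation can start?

The wash step ends at 8:14 AM + 559 min = 5:33 PM.
Centrifugation ends at 5:33 PM − 115 min = 3:38 PM.
Incubation is bounded by centrifugation, so the earliest it can start is 3:38 PM.

3:38 PM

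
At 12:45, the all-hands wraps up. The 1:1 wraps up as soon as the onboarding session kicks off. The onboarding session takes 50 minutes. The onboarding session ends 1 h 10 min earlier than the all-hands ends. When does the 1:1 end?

10:45

The onboarding session ends at 12:45 − 70 min = 11:35.
The onboarding session starts at 11:35 − 50 min = 10:45.
So the 1:1 ends at 10:45.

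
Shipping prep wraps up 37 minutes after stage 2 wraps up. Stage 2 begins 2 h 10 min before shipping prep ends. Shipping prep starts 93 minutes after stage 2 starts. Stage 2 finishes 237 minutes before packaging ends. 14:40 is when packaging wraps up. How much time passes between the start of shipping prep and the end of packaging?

3 hours 57 minutes

Stage 2 ends at 14:40 − 237 min = 10:43.
Shipping prep ends at 10:43 + 37 min = 11:20.
Stage 2 starts at 11:20 − 130 min = 09:10.
Shipping prep starts at 09:10 + 93 min = 10:43.
From 10:43 to 14:40 is 3 hours 57 minutes.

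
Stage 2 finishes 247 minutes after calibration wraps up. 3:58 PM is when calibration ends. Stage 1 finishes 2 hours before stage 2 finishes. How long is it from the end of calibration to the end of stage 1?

127 minutes

Stage 2 ends at 3:58 PM + 247 min = 8:05 PM.
Stage 1 ends at 8:05 PM − 120 min = 6:05 PM.
From 3:58 PM to 6:05 PM is 127 minutes.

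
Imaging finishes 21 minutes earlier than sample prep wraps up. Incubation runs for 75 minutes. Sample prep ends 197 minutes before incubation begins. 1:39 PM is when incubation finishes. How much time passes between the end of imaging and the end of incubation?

Incubation starts at 1:39 PM − 75 min = 12:24 PM.
Sample prep ends at 12:24 PM − 197 min = 9:07 AM.
Imaging ends at 9:07 AM − 21 min = 8:46 AM.
From 8:46 AM to 1:39 PM is 4 hours 53 minutes.

4 hours 53 minutes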